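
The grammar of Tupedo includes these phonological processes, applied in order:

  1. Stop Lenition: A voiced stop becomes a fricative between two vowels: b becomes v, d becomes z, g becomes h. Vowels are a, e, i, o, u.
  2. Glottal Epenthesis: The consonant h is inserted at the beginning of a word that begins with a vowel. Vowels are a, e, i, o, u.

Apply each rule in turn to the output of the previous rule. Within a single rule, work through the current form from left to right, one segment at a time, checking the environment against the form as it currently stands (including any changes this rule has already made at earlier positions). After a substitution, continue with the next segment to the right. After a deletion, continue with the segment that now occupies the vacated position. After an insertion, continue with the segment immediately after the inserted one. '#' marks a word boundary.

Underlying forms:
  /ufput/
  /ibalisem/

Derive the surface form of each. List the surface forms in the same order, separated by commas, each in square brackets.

/ufput/:
  1 Stop Lenition: no change — [ufput]
  2 Glottal Epenthesis: [ufput] → [hufput]
/ibalisem/:
  1 Stop Lenition: [ibalisem] → [ivalisem]
  2 Glottal Epenthesis: [ivalisem] → [hivalisem]

[hufput], [hivalisem]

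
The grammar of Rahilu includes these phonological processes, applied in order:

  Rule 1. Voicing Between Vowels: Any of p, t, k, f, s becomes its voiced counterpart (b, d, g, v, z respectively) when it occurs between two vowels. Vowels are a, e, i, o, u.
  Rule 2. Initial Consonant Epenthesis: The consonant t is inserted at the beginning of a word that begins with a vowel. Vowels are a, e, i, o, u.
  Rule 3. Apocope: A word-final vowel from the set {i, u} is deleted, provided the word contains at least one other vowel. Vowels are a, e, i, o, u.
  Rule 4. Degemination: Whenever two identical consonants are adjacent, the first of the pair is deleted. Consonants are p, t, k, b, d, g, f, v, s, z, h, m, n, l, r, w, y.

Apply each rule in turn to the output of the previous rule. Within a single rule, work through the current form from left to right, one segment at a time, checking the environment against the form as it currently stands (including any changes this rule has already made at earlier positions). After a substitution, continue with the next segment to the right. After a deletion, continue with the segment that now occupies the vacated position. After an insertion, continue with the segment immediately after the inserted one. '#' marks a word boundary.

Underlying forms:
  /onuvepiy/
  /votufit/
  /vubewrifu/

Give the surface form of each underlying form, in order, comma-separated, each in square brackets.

/onuvepiy/:
  Rule 1 Voicing Between Vowels: [onuvepiy] → [onuvebiy]
  Rule 2 Initial Consonant Epenthesis: [onuvebiy] → [tonuvebiy]
  Rule 3 Apocope: no change — [tonuvebiy]
  Rule 4 Degemination: no change — [tonuvebiy]
/votufit/:
  Rule 1 Voicing Between Vowels: [votufit] → [voduvit]
  Rule 2 Initial Consonant Epenthesis: no change — [voduvit]
  Rule 3 Apocope: no change — [voduvit]
  Rule 4 Degemination: no change — [voduvit]
/vubewrifu/:
  Rule 1 Voicing Between Vowels: [vubewrifu] → [vubewrivu]
  Rule 2 Initial Consonant Epenthesis: no change — [vubewrivu]
  Rule 3 Apocope: [vubewrivu] → [vubewriv]
  Rule 4 Degemination: no change — [vubewriv]

[tonuvebiy], [voduvit], [vubewriv]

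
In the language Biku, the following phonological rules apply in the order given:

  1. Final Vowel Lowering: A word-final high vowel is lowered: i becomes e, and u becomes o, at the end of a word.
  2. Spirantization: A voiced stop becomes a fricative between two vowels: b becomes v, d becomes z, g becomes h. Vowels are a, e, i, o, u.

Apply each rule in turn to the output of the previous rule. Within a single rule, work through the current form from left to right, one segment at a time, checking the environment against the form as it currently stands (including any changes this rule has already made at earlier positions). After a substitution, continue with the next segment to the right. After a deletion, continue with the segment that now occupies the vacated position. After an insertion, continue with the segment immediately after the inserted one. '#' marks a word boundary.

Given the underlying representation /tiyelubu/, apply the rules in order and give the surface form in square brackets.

[tiyeluvo]

1 Final Vowel Lowering: [tiyelubu] → [tiyelubo]
2 Spirantization: [tiyelubo] → [tiyeluvo]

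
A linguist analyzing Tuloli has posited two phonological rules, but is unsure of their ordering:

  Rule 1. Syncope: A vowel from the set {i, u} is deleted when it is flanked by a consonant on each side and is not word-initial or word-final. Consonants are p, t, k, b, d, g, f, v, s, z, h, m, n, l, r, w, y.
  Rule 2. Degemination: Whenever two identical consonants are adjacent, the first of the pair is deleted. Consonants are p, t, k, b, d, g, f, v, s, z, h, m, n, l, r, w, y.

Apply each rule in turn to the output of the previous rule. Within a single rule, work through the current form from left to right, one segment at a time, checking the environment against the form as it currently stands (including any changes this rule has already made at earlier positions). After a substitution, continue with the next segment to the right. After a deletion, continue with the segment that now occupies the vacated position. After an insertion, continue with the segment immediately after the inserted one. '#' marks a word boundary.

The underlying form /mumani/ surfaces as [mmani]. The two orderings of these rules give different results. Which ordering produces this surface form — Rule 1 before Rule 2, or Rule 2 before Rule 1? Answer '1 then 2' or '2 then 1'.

Order 1 then 2:
  1 Syncope: [mumani] → [mmani]
  2 Degemination: [mmani] → [mani]
  result: [mani]
Order 2 then 1:
  2 Degemination: no change — [mumani]
  1 Syncope: [mumani] → [mmani]
  result: [mmani]

2 then 1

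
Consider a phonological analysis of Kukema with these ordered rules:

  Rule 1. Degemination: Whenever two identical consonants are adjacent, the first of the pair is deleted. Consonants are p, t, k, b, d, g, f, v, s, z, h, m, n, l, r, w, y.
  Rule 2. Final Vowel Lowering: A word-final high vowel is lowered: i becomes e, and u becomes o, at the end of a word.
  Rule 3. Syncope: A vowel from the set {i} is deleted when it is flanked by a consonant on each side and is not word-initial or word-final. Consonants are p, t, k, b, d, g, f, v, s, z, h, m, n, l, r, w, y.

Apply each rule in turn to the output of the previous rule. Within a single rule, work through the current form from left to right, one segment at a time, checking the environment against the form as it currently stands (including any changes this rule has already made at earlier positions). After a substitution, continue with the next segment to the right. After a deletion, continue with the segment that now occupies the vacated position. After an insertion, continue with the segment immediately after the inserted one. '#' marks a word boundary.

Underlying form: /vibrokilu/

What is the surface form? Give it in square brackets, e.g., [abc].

Rule 1 Degemination: no change — [vibrokilu]
Rule 2 Final Vowel Lowering: [vibrokilu] → [vibrokilo]
Rule 3 Syncope: [vibrokilo] → [vbroklo]

[vbroklo]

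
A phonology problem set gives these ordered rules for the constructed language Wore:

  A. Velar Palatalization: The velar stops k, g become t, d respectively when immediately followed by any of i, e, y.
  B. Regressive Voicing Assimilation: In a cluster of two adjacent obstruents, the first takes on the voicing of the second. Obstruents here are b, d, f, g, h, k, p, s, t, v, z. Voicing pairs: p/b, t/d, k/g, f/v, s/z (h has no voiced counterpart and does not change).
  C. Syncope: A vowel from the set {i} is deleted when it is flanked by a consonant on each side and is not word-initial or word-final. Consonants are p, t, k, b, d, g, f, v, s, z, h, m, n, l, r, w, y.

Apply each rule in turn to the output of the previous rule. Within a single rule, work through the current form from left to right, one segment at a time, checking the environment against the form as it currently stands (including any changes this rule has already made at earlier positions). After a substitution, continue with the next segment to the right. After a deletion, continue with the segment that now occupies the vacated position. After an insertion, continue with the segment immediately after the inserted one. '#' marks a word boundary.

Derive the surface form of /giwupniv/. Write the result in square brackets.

[dwupnv]

A Velar Palatalization: [giwupniv] → [diwupniv]
B Regressive Voicing Assimilation: no change — [diwupniv]
C Syncope: [diwupniv] → [dwupnv]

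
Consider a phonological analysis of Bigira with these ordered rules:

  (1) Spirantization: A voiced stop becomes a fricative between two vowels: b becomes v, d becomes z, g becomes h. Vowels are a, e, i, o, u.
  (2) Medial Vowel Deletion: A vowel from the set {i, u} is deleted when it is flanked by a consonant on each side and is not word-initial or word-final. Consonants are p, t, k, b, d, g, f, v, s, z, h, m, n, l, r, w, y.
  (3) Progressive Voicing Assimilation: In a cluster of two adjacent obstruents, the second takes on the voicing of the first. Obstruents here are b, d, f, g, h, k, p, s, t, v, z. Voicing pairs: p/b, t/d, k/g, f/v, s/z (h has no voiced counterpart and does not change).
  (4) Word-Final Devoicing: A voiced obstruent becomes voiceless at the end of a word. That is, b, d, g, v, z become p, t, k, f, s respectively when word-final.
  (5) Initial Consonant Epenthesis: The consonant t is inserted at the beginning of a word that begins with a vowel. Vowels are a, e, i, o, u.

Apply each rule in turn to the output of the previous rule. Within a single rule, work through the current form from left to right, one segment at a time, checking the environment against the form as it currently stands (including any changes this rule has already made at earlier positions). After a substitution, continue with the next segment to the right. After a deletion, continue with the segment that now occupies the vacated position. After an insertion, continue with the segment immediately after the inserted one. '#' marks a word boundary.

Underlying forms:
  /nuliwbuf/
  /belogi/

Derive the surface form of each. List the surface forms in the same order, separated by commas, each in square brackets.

/nuliwbuf/:
  (1) Spirantization: no change — [nuliwbuf]
  (2) Medial Vowel Deletion: [nuliwbuf] → [nlwbf]
  (3) Progressive Voicing Assimilation: [nlwbf] → [nlwbv]
  (4) Word-Final Devoicing: [nlwbv] → [nlwbf]
  (5) Initial Consonant Epenthesis: no change — [nlwbf]
/belogi/:
  (1) Spirantization: [belogi] → [belohi]
  (2) Medial Vowel Deletion: no change — [belohi]
  (3) Progressive Voicing Assimilation: no change — [belohi]
  (4) Word-Final Devoicing: no change — [belohi]
  (5) Initial Consonant Epenthesis: no change — [belohi]

[nlwbf], [belohi]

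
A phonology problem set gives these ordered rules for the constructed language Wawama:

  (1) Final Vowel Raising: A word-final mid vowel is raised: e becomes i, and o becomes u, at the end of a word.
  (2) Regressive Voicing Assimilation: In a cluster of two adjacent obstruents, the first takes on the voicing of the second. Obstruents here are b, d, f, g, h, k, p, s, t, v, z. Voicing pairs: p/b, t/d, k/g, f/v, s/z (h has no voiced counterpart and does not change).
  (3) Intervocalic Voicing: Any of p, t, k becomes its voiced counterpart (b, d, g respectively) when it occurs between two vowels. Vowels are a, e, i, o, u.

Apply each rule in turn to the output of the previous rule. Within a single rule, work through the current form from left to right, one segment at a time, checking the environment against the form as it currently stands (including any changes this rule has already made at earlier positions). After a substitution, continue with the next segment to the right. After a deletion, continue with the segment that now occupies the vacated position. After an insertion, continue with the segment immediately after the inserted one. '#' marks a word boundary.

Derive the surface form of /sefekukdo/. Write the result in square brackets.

[sefegugdu]

(1) Final Vowel Raising: [sefekukdo] → [sefekukdu]
(2) Regressive Voicing Assimilation: [sefekukdu] → [sefekugdu]
(3) Intervocalic Voicing: [sefekugdu] → [sefegugdu]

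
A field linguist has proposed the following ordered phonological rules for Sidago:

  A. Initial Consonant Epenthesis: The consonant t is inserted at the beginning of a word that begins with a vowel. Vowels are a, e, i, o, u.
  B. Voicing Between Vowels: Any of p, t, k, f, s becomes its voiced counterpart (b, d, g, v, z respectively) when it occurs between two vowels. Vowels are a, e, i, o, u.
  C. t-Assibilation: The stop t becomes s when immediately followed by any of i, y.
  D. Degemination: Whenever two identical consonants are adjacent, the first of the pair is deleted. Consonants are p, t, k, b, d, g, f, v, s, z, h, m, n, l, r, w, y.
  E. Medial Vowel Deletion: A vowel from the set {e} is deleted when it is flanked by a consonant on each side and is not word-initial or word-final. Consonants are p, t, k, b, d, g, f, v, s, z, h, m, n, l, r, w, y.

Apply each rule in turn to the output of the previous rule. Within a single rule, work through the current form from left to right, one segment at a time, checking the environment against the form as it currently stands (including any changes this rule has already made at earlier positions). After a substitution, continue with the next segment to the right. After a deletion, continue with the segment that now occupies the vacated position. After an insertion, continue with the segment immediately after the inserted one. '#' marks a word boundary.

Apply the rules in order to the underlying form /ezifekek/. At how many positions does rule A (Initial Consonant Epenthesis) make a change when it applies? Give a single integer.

A Initial Consonant Epenthesis: [ezifekek] → [tezifekek]
B Voicing Between Vowels: [tezifekek] → [tezivegek]
C t-Assibilation: no change — [tezivegek]
D Degemination: no change — [tezivegek]
E Medial Vowel Deletion: [tezivegek] → [tzivgk]
Rule A changed 1 position(s).

1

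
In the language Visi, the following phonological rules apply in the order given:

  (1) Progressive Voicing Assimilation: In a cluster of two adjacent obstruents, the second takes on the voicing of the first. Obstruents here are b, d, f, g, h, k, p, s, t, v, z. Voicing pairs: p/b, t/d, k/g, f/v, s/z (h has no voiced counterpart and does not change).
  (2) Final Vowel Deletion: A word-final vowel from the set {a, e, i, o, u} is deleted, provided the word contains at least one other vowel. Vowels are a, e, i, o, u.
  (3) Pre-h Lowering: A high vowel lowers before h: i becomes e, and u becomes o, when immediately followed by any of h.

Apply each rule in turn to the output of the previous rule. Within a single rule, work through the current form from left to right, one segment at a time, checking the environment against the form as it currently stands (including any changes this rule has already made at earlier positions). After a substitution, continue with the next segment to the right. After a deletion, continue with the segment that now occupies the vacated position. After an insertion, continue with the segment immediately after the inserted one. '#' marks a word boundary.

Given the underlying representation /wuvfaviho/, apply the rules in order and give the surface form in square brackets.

(1) Progressive Voicing Assimilation: [wuvfaviho] → [wuvvaviho]
(2) Final Vowel Deletion: [wuvvaviho] → [wuvvavih]
(3) Pre-h Lowering: [wuvvavih] → [wuvvaveh]

[wuvvaveh]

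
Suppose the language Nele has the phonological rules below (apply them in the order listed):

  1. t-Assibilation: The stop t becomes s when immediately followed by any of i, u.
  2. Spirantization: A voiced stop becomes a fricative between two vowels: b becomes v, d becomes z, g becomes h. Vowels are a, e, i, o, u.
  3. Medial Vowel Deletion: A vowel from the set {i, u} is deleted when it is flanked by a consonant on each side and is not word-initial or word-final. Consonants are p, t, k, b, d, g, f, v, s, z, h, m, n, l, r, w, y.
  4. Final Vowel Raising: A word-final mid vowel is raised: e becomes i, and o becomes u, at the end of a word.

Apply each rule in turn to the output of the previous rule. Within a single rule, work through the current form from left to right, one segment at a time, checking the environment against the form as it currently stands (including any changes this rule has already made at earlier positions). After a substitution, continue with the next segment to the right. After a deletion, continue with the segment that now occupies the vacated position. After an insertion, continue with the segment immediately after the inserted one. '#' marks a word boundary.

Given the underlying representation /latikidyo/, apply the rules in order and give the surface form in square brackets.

1 t-Assibilation: [latikidyo] → [lasikidyo]
2 Spirantization: no change — [lasikidyo]
3 Medial Vowel Deletion: [lasikidyo] → [laskdyo]
4 Final Vowel Raising: [laskdyo] → [laskdyu]

[laskdyu]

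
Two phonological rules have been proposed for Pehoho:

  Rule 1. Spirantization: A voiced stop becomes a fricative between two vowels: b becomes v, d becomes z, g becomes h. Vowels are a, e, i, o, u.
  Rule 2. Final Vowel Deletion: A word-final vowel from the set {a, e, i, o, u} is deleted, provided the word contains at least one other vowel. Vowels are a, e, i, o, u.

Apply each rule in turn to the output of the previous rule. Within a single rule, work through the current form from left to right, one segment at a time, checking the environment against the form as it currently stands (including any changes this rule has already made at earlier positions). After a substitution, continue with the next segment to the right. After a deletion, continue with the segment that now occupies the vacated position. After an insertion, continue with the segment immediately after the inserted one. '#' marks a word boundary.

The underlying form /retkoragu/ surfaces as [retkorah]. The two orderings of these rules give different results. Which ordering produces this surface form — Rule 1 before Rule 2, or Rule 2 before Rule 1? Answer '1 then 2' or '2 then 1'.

Order 1 then 2:
  1 Spirantization: [retkoragu] → [retkorahu]
  2 Final Vowel Deletion: [retkorahu] → [retkorah]
  result: [retkorah]
Order 2 then 1:
  2 Final Vowel Deletion: [retkoragu] → [retkorag]
  1 Spirantization: no change — [retkorag]
  result: [retkorag]

1 then 2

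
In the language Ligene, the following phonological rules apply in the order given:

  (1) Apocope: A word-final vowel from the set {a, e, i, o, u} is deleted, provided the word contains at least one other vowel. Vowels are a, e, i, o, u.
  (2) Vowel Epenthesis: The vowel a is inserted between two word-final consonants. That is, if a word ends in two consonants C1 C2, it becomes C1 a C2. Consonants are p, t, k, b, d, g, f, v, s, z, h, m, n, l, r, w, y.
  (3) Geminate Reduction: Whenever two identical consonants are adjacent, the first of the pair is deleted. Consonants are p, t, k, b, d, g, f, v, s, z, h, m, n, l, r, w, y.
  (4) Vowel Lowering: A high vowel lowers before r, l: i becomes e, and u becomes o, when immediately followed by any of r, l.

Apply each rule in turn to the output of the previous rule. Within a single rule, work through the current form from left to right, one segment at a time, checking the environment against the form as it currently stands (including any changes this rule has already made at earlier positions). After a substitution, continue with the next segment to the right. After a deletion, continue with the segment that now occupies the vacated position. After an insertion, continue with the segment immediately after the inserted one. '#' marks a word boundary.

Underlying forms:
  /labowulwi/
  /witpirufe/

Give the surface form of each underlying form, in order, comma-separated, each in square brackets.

[labowolaw], [witperuf]

/labowulwi/:
  (1) Apocope: [labowulwi] → [labowulw]
  (2) Vowel Epenthesis: [labowulw] → [labowulaw]
  (3) Geminate Reduction: no change — [labowulaw]
  (4) Vowel Lowering: [labowulaw] → [labowolaw]
/witpirufe/:
  (1) Apocope: [witpirufe] → [witpiruf]
  (2) Vowel Epenthesis: no change — [witpiruf]
  (3) Geminate Reduction: no change — [witpiruf]
  (4) Vowel Lowering: [witpiruf] → [witperuf]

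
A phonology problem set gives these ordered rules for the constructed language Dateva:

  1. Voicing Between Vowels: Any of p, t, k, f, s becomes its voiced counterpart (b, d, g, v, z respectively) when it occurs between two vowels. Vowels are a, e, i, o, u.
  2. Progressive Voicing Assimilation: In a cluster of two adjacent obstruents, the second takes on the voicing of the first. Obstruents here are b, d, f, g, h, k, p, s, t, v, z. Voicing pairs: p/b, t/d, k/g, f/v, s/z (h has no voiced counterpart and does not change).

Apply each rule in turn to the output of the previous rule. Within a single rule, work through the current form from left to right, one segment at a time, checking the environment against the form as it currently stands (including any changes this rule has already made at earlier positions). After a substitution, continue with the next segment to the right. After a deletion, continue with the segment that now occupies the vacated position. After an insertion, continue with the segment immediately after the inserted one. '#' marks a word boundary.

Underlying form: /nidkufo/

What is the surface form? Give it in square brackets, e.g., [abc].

1 Voicing Between Vowels: [nidkufo] → [nidkuvo]
2 Progressive Voicing Assimilation: [nidkuvo] → [nidguvo]

[nidguvo]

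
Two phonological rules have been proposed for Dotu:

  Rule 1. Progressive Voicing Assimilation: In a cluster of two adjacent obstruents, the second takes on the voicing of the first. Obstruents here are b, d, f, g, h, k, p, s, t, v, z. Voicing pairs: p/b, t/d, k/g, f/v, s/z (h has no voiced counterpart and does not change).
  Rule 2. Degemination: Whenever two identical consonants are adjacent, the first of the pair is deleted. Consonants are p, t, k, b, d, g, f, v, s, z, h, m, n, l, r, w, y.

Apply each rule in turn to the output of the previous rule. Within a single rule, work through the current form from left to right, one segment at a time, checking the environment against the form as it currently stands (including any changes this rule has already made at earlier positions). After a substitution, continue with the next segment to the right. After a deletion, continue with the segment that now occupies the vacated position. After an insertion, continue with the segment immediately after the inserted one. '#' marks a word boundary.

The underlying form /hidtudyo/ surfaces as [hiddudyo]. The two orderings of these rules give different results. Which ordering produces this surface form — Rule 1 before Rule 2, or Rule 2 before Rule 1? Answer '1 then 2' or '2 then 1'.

2 then 1

Order 1 then 2:
  1 Progressive Voicing Assimilation: [hidtudyo] → [hiddudyo]
  2 Degemination: [hiddudyo] → [hidudyo]
  result: [hidudyo]
Order 2 then 1:
  2 Degemination: no change — [hidtudyo]
  1 Progressive Voicing Assimilation: [hidtudyo] → [hiddudyo]
  result: [hiddudyo]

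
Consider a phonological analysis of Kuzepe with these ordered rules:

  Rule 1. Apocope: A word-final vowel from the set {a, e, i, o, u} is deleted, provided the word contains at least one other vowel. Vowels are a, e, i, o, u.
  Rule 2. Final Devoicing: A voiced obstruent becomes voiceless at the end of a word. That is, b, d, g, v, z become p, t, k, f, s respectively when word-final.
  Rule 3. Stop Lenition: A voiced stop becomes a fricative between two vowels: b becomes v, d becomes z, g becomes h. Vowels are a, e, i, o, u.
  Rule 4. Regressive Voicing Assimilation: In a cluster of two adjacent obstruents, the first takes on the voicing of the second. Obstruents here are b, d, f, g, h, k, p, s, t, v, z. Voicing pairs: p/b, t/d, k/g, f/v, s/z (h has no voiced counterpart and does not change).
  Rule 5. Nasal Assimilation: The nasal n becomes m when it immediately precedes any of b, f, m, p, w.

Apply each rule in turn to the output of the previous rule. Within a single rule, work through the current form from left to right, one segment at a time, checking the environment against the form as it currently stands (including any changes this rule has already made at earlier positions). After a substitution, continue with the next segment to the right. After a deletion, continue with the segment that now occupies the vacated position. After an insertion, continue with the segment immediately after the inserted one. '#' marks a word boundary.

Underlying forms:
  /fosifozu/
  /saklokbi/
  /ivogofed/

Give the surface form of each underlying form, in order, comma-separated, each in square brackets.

[fosifos], [saklokp], [ivohofet]

/fosifozu/:
  Rule 1 Apocope: [fosifozu] → [fosifoz]
  Rule 2 Final Devoicing: [fosifoz] → [fosifos]
  Rule 3 Stop Lenition: no change — [fosifos]
  Rule 4 Regressive Voicing Assimilation: no change — [fosifos]
  Rule 5 Nasal Assimilation: no change — [fosifos]
/saklokbi/:
  Rule 1 Apocope: [saklokbi] → [saklokb]
  Rule 2 Final Devoicing: [saklokb] → [saklokp]
  Rule 3 Stop Lenition: no change — [saklokp]
  Rule 4 Regressive Voicing Assimilation: no change — [saklokp]
  Rule 5 Nasal Assimilation: no change — [saklokp]
/ivogofed/:
  Rule 1 Apocope: no change — [ivogofed]
  Rule 2 Final Devoicing: [ivogofed] → [ivogofet]
  Rule 3 Stop Lenition: [ivogofet] → [ivohofet]
  Rule 4 Regressive Voicing Assimilation: no change — [ivohofet]
  Rule 5 Nasal Assimilation: no change — [ivohofet]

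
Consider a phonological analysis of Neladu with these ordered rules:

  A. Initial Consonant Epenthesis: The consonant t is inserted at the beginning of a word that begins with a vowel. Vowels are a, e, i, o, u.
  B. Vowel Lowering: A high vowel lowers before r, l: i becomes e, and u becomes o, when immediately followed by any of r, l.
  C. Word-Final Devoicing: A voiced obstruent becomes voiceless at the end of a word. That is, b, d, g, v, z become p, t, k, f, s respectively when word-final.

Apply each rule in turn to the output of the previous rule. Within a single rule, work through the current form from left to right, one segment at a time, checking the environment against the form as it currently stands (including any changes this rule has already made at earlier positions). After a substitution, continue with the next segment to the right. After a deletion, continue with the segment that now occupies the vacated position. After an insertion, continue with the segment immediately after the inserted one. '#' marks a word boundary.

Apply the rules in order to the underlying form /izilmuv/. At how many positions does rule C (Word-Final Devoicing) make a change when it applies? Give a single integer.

A Initial Consonant Epenthesis: [izilmuv] → [tizilmuv]
B Vowel Lowering: [tizilmuv] → [tizelmuv]
C Word-Final Devoicing: [tizelmuv] → [tizelmuf]
Rule C changed 1 position(s).

1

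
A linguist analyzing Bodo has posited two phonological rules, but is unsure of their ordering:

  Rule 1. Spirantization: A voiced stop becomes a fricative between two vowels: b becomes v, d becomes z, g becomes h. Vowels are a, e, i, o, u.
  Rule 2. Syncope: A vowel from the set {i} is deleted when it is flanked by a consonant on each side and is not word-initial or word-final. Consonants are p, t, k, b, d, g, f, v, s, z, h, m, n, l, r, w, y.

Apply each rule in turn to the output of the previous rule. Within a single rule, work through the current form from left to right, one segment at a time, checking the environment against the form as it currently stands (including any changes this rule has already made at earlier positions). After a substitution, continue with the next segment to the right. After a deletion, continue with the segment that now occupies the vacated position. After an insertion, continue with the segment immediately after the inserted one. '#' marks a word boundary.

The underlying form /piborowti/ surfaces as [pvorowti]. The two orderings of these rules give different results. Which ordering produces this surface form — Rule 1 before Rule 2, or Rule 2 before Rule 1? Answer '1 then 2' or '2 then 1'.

1 then 2

Order 1 then 2:
  1 Spirantization: [piborowti] → [pivorowti]
  2 Syncope: [pivorowti] → [pvorowti]
  result: [pvorowti]
Order 2 then 1:
  2 Syncope: [piborowti] → [pborowti]
  1 Spirantization: no change — [pborowti]
  result: [pborowti]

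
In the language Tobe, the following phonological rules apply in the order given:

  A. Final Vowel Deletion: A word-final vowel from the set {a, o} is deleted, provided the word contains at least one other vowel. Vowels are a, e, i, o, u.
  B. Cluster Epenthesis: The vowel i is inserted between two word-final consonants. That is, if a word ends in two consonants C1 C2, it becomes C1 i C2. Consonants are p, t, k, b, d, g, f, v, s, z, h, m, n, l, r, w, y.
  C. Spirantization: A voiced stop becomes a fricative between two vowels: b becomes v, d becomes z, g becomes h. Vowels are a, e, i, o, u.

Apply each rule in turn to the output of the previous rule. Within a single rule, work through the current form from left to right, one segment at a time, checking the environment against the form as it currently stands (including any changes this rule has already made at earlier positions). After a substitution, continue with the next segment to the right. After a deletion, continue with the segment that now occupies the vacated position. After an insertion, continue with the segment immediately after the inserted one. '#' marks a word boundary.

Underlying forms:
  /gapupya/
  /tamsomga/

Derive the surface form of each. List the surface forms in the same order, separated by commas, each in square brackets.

[gapupiy], [tamsomig]

/gapupya/:
  A Final Vowel Deletion: [gapupya] → [gapupy]
  B Cluster Epenthesis: [gapupy] → [gapupiy]
  C Spirantization: no change — [gapupiy]
/tamsomga/:
  A Final Vowel Deletion: [tamsomga] → [tamsomg]
  B Cluster Epenthesis: [tamsomg] → [tamsomig]
  C Spirantization: no change — [tamsomig]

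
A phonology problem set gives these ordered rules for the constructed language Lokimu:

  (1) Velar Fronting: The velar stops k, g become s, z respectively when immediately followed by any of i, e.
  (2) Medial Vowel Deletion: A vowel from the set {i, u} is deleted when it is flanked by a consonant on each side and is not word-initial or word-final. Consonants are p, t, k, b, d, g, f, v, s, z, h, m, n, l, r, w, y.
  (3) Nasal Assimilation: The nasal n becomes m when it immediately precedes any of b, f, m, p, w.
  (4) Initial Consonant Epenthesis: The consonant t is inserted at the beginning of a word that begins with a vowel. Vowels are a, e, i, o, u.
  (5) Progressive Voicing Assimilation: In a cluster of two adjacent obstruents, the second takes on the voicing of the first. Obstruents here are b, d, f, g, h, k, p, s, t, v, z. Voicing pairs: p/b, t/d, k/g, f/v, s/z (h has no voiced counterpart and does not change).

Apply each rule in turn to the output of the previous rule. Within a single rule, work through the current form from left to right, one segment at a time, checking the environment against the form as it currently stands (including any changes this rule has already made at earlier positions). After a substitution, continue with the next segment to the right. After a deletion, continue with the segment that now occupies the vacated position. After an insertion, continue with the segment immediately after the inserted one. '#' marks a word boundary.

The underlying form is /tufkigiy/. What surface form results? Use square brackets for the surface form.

(1) Velar Fronting: [tufkigiy] → [tufsiziy]
(2) Medial Vowel Deletion: [tufsiziy] → [tfszy]
(3) Nasal Assimilation: no change — [tfszy]
(4) Initial Consonant Epenthesis: no change — [tfszy]
(5) Progressive Voicing Assimilation: [tfszy] → [tfssy]

[tfssy]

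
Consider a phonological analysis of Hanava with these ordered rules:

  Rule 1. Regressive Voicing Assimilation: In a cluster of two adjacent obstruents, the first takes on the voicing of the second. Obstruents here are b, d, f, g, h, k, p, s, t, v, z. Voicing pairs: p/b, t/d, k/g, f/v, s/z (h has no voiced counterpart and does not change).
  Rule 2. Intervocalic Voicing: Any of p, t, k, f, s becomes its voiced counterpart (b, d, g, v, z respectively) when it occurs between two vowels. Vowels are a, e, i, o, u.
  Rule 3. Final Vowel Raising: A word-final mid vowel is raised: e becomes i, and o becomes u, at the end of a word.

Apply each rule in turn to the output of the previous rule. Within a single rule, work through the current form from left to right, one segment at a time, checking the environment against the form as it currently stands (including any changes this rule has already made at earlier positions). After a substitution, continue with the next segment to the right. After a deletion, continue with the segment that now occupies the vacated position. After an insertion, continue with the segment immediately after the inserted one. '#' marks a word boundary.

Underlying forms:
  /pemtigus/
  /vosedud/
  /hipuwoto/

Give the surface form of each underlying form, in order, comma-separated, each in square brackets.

/pemtigus/:
  Rule 1 Regressive Voicing Assimilation: no change — [pemtigus]
  Rule 2 Intervocalic Voicing: no change — [pemtigus]
  Rule 3 Final Vowel Raising: no change — [pemtigus]
/vosedud/:
  Rule 1 Regressive Voicing Assimilation: no change — [vosedud]
  Rule 2 Intervocalic Voicing: [vosedud] → [vozedud]
  Rule 3 Final Vowel Raising: no change — [vozedud]
/hipuwoto/:
  Rule 1 Regressive Voicing Assimilation: no change — [hipuwoto]
  Rule 2 Intervocalic Voicing: [hipuwoto] → [hibuwodo]
  Rule 3 Final Vowel Raising: [hibuwodo] → [hibuwodu]

[pemtigus], [vozedud], [hibuwodu]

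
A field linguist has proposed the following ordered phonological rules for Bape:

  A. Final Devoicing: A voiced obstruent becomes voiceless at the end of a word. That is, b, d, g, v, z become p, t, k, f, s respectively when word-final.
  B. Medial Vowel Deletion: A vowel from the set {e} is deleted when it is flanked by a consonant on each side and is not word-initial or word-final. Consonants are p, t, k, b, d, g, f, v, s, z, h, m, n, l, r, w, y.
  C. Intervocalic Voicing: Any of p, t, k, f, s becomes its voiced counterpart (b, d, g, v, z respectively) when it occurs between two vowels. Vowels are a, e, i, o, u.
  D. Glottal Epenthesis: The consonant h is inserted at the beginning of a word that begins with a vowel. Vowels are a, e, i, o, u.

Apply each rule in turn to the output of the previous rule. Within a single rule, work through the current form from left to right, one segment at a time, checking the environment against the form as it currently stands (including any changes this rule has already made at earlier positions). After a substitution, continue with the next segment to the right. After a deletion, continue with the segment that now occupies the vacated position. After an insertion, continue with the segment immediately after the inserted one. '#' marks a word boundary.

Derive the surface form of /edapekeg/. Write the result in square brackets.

[hedapkk]

A Final Devoicing: [edapekeg] → [edapekek]
B Medial Vowel Deletion: [edapekek] → [edapkk]
C Intervocalic Voicing: no change — [edapkk]
D Glottal Epenthesis: [edapkk] → [hedapkk]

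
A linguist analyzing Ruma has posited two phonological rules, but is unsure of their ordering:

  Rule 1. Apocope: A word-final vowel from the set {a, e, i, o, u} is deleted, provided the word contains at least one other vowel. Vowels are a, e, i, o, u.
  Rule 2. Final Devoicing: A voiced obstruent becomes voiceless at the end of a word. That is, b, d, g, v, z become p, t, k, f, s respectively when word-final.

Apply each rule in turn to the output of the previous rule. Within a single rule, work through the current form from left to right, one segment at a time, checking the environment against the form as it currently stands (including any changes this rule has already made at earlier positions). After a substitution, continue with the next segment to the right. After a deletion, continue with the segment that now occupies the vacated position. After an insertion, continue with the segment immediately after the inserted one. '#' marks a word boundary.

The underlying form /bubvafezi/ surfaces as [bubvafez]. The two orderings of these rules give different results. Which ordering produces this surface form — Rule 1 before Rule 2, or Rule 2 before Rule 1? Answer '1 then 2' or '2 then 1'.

2 then 1

Order 1 then 2:
  1 Apocope: [bubvafezi] → [bubvafez]
  2 Final Devoicing: [bubvafez] → [bubvafes]
  result: [bubvafes]
Order 2 then 1:
  2 Final Devoicing: no change — [bubvafezi]
  1 Apocope: [bubvafezi] → [bubvafez]
  result: [bubvafez]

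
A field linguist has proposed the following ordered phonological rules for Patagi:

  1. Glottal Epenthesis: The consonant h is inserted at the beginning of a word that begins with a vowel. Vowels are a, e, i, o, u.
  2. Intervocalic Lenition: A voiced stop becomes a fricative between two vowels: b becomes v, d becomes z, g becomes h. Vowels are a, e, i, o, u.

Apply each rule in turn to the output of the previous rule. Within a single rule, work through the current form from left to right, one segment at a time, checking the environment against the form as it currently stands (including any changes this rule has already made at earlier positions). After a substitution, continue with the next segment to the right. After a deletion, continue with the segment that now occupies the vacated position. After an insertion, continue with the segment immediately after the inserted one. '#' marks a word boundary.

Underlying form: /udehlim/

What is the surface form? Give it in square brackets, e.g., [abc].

[huzehlim]

1 Glottal Epenthesis: [udehlim] → [hudehlim]
2 Intervocalic Lenition: [hudehlim] → [huzehlim]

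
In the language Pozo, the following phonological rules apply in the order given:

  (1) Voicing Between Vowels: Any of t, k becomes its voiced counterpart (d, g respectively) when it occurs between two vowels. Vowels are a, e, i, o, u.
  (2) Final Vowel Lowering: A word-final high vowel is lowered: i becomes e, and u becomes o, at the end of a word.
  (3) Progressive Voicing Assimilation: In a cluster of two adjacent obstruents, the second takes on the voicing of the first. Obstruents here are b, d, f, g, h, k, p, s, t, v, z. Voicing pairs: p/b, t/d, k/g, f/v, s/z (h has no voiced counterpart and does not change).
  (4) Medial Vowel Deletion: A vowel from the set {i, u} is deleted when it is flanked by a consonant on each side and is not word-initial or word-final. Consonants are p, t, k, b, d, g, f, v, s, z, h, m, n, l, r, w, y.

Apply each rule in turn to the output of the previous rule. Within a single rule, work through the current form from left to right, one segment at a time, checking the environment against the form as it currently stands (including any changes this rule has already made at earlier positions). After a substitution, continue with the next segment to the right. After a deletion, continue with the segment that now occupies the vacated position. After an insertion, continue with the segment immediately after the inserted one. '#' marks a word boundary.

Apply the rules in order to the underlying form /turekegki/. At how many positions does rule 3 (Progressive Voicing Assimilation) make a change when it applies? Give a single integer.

1

(1) Voicing Between Vowels: [turekegki] → [turegegki]
(2) Final Vowel Lowering: [turegegki] → [turegegke]
(3) Progressive Voicing Assimilation: [turegegke] → [turegegge]
(4) Medial Vowel Deletion: [turegegge] → [tregegge]
Rule 3 changed 1 position(s).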